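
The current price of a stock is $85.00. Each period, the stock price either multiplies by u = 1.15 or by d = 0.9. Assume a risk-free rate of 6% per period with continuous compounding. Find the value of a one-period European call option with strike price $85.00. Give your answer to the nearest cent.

$7.77

Risk-neutral probability p = (e^0.06 − 0.9)/(1.15 − 0.9) = 0.1618/0.2500 = 0.6473
Terminal stock prices: S_u = 97.75, S_d = 76.5
Terminal payoffs (S − K): max(12.75, 0) = 12.75, max(-8.5, 0) = 0
Node 0 (S = 85): V_0 = e^(−0.06)·[0.6473·12.7500 + 0.3527·0.0000] = 7.7730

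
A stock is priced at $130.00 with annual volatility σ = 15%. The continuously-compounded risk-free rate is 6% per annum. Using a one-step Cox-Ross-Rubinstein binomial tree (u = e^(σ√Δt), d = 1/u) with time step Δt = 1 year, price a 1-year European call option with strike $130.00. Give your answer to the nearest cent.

CRR parameters: u = e^(σ√Δt) = e^(0.15·√1) = 1.1618, d = 1/u = 0.8607
Per-period rate: rΔt = 0.06·1 = 0.06, so R = e^0.06 = 1.0618
Risk-neutral probability p = (e^0.06 − 0.8607)/(1.1618 − 0.8607) = 0.2011/0.3011 = 0.6679
Terminal stock prices: S_u = 151, S_d = 111.9
Terminal payoffs (S − K): max(21.04, 0) = 21.04, max(-18.11, 0) = 0
Node 0 (S = 130): V_0 = e^(−0.06)·[0.6679·21.0385 + 0.3321·0.0000] = 13.2337

$13.23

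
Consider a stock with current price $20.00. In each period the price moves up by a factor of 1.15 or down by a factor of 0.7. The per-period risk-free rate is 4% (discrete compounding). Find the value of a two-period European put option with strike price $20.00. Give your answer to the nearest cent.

Risk-neutral probability p = (1 + 0.04 − 0.7)/(1.15 − 0.7) = 0.3400/0.4500 = 0.7556
Terminal stock prices: S_uu = 26.45, S_ud = 16.1, S_dd = 9.8
Terminal payoffs (K − S): max(-6.45, 0) = 0, max(3.9, 0) = 3.9, max(10.2, 0) = 10.2
Node u (S = 23): V_u = 1/1.04·[0.7556·0.0000 + 0.2444·3.9000] = 0.9167
Node d (S = 14): V_d = 1/1.04·[0.7556·3.9000 + 0.2444·10.2000] = 5.2308
Node 0 (S = 20): V_0 = 1/1.04·[0.7556·0.9167 + 0.2444·5.2308] = 1.8954

$1.90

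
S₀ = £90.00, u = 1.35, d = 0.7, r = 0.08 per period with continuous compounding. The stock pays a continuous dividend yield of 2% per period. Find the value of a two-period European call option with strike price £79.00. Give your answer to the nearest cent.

Per-period risk-free factor R = e^0.08 = 1.0833; dividend-adjusted growth = e^(0.08−0.02) = 1.0618.
Risk-neutral probability p = (1.0618 − 0.7)/(1.35 − 0.7) = 0.3618/0.6500 = 0.5567
Terminal stock prices: S_uu = 164, S_ud = 85.05, S_dd = 44.1
Terminal payoffs (S − K): max(85.03, 0) = 85.03, max(6.05, 0) = 6.05, max(-34.9, 0) = 0
Node u (S = 121.5): V_u = e^(−0.08)·[0.5567·85.0250 + 0.4433·6.0500] = 46.1679
Node d (S = 63): V_d = e^(−0.08)·[0.5567·6.0500 + 0.4433·0.0000] = 3.1089
Node 0 (S = 90): V_0 = e^(−0.08)·[0.5567·46.1679 + 0.4433·3.1089] = 24.9968

£25.00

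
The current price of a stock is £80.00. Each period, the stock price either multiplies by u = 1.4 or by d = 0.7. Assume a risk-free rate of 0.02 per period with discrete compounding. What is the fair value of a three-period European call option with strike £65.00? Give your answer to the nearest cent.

£28.27

Risk-neutral probability p = (1 + 0.02 − 0.7)/(1.4 − 0.7) = 0.3200/0.7000 = 0.4571
Terminal stock prices: S_uuu = 219.5, S_uud = 109.8, S_udd = 54.88, S_ddd = 27.44
Terminal payoffs (S − K): max(154.5, 0) = 154.5, max(44.76, 0) = 44.76, max(-10.12, 0) = 0, max(-37.56, 0) = 0
Node uu (S = 156.8): V_uu = 1/1.02·[0.4571·154.5200 + 0.5429·44.7600] = 93.0745
Node ud (S = 78.4): V_ud = 1/1.02·[0.4571·44.7600 + 0.5429·0.0000] = 20.0605
Node dd (S = 39.2): V_dd = 1/1.02·[0.4571·0.0000 + 0.5429·0.0000] = 0.0000
Node u (S = 112): V_u = 1/1.02·[0.4571·93.0745 + 0.5429·20.0605] = 52.3905
Node d (S = 56): V_d = 1/1.02·[0.4571·20.0605 + 0.5429·0.0000] = 8.9907
Node 0 (S = 80): V_0 = 1/1.02·[0.4571·52.3905 + 0.5429·8.9907] = 28.2653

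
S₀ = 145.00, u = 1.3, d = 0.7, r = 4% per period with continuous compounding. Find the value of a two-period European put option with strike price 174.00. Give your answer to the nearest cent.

Risk-neutral probability p = (e^0.04 − 0.7)/(1.3 − 0.7) = 0.3408/0.6000 = 0.5680
Terminal stock prices: S_uu = 245.1, S_ud = 131.9, S_dd = 71.05
Terminal payoffs (K − S): max(-71.05, 0) = 0, max(42.05, 0) = 42.05, max(103, 0) = 103
Node u (S = 188.5): V_u = e^(−0.04)·[0.5680·0.0000 + 0.4320·42.0500] = 17.4526
Node d (S = 101.5): V_d = e^(−0.04)·[0.5680·42.0500 + 0.4320·102.9500] = 65.6774
Node 0 (S = 145): V_0 = e^(−0.04)·[0.5680·17.4526 + 0.4320·65.6774] = 36.7837

36.78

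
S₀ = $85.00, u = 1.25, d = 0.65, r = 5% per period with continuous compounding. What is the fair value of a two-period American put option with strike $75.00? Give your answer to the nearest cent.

$7.41

Risk-neutral probability p = (e^0.05 − 0.65)/(1.25 − 0.65) = 0.4013/0.6000 = 0.6688
Terminal stock prices: S_uu = 132.8, S_ud = 69.06, S_dd = 35.91
Terminal payoffs (K − S): max(-57.81, 0) = 0, max(5.938, 0) = 5.938, max(39.09, 0) = 39.09
Node u (S = 106.2): continuation = e^(−0.05)·[0.6688·0.0000 + 0.3312·5.9375] = 1.8707; exercise value = 0.0000 ≤ continuation, so V_u = 1.8707
Node d (S = 55.25): continuation = e^(−0.05)·[0.6688·5.9375 + 0.3312·39.0875] = 16.0922; exercise value = 19.7500 > continuation, so V_d = 19.7500 (exercise)
Node 0 (S = 85): continuation = e^(−0.05)·[0.6688·1.8707 + 0.3312·19.7500] = 7.4125; exercise value = 0.0000 ≤ continuation, so V_0 = 7.4125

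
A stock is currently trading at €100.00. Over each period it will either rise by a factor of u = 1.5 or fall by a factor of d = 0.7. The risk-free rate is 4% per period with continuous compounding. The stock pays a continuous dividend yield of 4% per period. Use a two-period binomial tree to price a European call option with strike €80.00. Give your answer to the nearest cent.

€29.64

Per-period risk-free factor R = e^0.04 = 1.0408; dividend-adjusted growth = e^(0.04−0.04) = 1.0000.
Risk-neutral probability p = (1.0000 − 0.7)/(1.5 − 0.7) = 0.3000/0.8000 = 0.3750
Terminal stock prices: S_uu = 225, S_ud = 105, S_dd = 49
Terminal payoffs (S − K): max(145, 0) = 145, max(25, 0) = 25, max(-31, 0) = 0
Node u (S = 150): V_u = e^(−0.04)·[0.3750·145.0000 + 0.6250·25.0000] = 67.2553
Node d (S = 70): V_d = e^(−0.04)·[0.3750·25.0000 + 0.6250·0.0000] = 9.0074
Node 0 (S = 100): V_0 = e^(−0.04)·[0.3750·67.2553 + 0.6250·9.0074] = 29.6407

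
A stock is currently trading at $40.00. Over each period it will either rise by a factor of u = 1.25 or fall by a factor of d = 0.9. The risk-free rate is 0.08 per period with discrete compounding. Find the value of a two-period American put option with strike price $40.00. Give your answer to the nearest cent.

$1.80

Risk-neutral probability p = (1 + 0.08 − 0.9)/(1.25 − 0.9) = 0.1800/0.3500 = 0.5143
Terminal stock prices: S_uu = 62.5, S_ud = 45, S_dd = 32.4
Terminal payoffs (K − S): max(-22.5, 0) = 0, max(-5, 0) = 0, max(7.6, 0) = 7.6
Node u (S = 50): continuation = 1/1.08·[0.5143·0.0000 + 0.4857·0.0000] = 0.0000; exercise value = 0.0000 ≤ continuation, so V_u = 0.0000
Node d (S = 36): continuation = 1/1.08·[0.5143·0.0000 + 0.4857·7.6000] = 3.4180; exercise value = 4.0000 > continuation, so V_d = 4.0000 (exercise)
Node 0 (S = 40): continuation = 1/1.08·[0.5143·0.0000 + 0.4857·4.0000] = 1.7989; exercise value = 0.0000 ≤ continuation, so V_0 = 1.7989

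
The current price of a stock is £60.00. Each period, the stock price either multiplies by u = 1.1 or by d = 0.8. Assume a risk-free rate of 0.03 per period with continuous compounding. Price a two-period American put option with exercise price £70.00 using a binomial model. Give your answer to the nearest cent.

Risk-neutral probability p = (e^0.03 − 0.8)/(1.1 − 0.8) = 0.2305/0.3000 = 0.7682
Terminal stock prices: S_uu = 72.6, S_ud = 52.8, S_dd = 38.4
Terminal payoffs (K − S): max(-2.6, 0) = 0, max(17.2, 0) = 17.2, max(31.6, 0) = 31.6
Node u (S = 66): continuation = e^(−0.03)·[0.7682·0.0000 + 0.2318·17.2000] = 3.8694; exercise value = 4.0000 > continuation, so V_u = 4.0000 (exercise)
Node d (S = 48): continuation = e^(−0.03)·[0.7682·17.2000 + 0.2318·31.6000] = 19.9312; exercise value = 22.0000 > continuation, so V_d = 22.0000 (exercise)
Node 0 (S = 60): continuation = e^(−0.03)·[0.7682·4.0000 + 0.2318·22.0000] = 7.9312; exercise value = 10.0000 > continuation, so V_0 = 10.0000 (exercise)

£10.00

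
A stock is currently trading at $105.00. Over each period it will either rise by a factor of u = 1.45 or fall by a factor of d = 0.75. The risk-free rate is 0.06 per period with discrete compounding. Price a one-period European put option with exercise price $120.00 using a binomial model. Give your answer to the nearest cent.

Risk-neutral probability p = (1 + 0.06 − 0.75)/(1.45 − 0.75) = 0.3100/0.7000 = 0.4429
Terminal stock prices: S_u = 152.2, S_d = 78.75
Terminal payoffs (K − S): max(-32.25, 0) = 0, max(41.25, 0) = 41.25
Node 0 (S = 105): V_0 = 1/1.06·[0.4429·0.0000 + 0.5571·41.2500] = 21.6813

$21.68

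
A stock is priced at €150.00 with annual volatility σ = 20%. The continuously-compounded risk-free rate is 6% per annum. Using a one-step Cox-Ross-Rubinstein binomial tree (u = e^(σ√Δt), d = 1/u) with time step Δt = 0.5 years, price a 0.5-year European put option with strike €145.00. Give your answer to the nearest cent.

CRR parameters: u = e^(σ√Δt) = e^(0.2·√0.5) = 1.1519, d = 1/u = 0.8681
Per-period rate: rΔt = 0.06·0.5 = 0.03, so R = e^0.03 = 1.0305
Risk-neutral probability p = (e^0.03 − 0.8681)/(1.1519 − 0.8681) = 0.1623/0.2838 = 0.5720
Terminal stock prices: S_u = 172.8, S_d = 130.2
Terminal payoffs (K − S): max(-27.79, 0) = 0, max(14.78, 0) = 14.78
Node 0 (S = 150): V_0 = e^(−0.03)·[0.5720·0.0000 + 0.4280·14.7815] = 6.1392

€6.14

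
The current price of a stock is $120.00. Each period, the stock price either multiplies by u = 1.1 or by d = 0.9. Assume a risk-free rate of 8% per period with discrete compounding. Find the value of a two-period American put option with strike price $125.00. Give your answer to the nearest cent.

Risk-neutral probability p = (1 + 0.08 − 0.9)/(1.1 − 0.9) = 0.1800/0.2000 = 0.9000
Terminal stock prices: S_uu = 145.2, S_ud = 118.8, S_dd = 97.2
Terminal payoffs (K − S): max(-20.2, 0) = 0, max(6.2, 0) = 6.2, max(27.8, 0) = 27.8
Node u (S = 132): continuation = 1/1.08·[0.9000·0.0000 + 0.1000·6.2000] = 0.5741; exercise value = 0.0000 ≤ continuation, so V_u = 0.5741
Node d (S = 108): continuation = 1/1.08·[0.9000·6.2000 + 0.1000·27.8000] = 7.7407; exercise value = 17.0000 > continuation, so V_d = 17.0000 (exercise)
Node 0 (S = 120): continuation = 1/1.08·[0.9000·0.5741 + 0.1000·17.0000] = 2.0525; exercise value = 5.0000 > continuation, so V_0 = 5.0000 (exercise)

$5.00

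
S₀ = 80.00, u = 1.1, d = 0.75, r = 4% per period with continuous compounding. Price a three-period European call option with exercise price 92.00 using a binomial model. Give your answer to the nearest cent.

7.37

Risk-neutral probability p = (e^0.04 − 0.75)/(1.1 − 0.75) = 0.2908/0.3500 = 0.8309
Terminal stock prices: S_uuu = 106.5, S_uud = 72.6, S_udd = 49.5, S_ddd = 33.75
Terminal payoffs (S − K): max(14.48, 0) = 14.48, max(-19.4, 0) = 0, max(-42.5, 0) = 0, max(-58.25, 0) = 0
Node uu (S = 96.8): V_uu = e^(−0.04)·[0.8309·14.4800 + 0.1691·0.0000] = 11.5595
Node ud (S = 66): V_ud = e^(−0.04)·[0.8309·0.0000 + 0.1691·0.0000] = 0.0000
Node dd (S = 45): V_dd = e^(−0.04)·[0.8309·0.0000 + 0.1691·0.0000] = 0.0000
Node u (S = 88): V_u = e^(−0.04)·[0.8309·11.5595 + 0.1691·0.0000] = 9.2280
Node d (S = 60): V_d = e^(−0.04)·[0.8309·0.0000 + 0.1691·0.0000] = 0.0000
Node 0 (S = 80): V_0 = e^(−0.04)·[0.8309·9.2280 + 0.1691·0.0000] = 7.3668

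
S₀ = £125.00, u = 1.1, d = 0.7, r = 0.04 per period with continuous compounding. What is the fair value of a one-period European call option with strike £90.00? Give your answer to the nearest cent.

Risk-neutral probability p = (e^0.04 − 0.7)/(1.1 − 0.7) = 0.3408/0.4000 = 0.8520
Terminal stock prices: S_u = 137.5, S_d = 87.5
Terminal payoffs (S − K): max(47.5, 0) = 47.5, max(-2.5, 0) = 0
Node 0 (S = 125): V_0 = e^(−0.04)·[0.8520·47.5000 + 0.1480·0.0000] = 38.8844

£38.88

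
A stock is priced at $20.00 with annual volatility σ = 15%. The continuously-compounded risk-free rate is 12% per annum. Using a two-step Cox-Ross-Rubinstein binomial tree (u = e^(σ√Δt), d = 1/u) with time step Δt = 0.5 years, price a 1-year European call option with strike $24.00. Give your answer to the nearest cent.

$0.38

CRR parameters: u = e^(σ√Δt) = e^(0.15·√0.5) = 1.1119, d = 1/u = 0.8994
Per-period rate: rΔt = 0.12·0.5 = 0.06, so R = e^0.06 = 1.0618
Risk-neutral probability p = (e^0.06 − 0.8994)/(1.1119 − 0.8994) = 0.1625/0.2125 = 0.7645
Terminal stock prices: S_uu = 24.73, S_ud = 20, S_dd = 16.18
Terminal payoffs (S − K): max(0.7262, 0) = 0.7262, max(-4, 0) = 0, max(-7.823, 0) = 0
Node u (S = 22.24): V_u = e^(−0.06)·[0.7645·0.7262 + 0.2355·0.0000] = 0.5228
Node d (S = 17.99): V_d = e^(−0.06)·[0.7645·0.0000 + 0.2355·0.0000] = 0.0000
Node 0 (S = 20): V_0 = e^(−0.06)·[0.7645·0.5228 + 0.2355·0.0000] = 0.3764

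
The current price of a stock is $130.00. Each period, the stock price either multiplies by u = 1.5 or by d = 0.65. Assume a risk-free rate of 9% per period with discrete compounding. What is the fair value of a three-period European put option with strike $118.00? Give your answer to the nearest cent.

Risk-neutral probability p = (1 + 0.09 − 0.65)/(1.5 − 0.65) = 0.4400/0.8500 = 0.5176
Terminal stock prices: S_uuu = 438.8, S_uud = 190.1, S_udd = 82.39, S_ddd = 35.7
Terminal payoffs (K − S): max(-320.8, 0) = 0, max(-72.12, 0) = 0, max(35.61, 0) = 35.61, max(82.3, 0) = 82.3
Node uu (S = 292.5): V_uu = 1/1.09·[0.5176·0.0000 + 0.4824·0.0000] = 0.0000
Node ud (S = 126.8): V_ud = 1/1.09·[0.5176·0.0000 + 0.4824·35.6125] = 15.7594
Node dd (S = 54.93): V_dd = 1/1.09·[0.5176·35.6125 + 0.4824·82.2987] = 53.3319
Node u (S = 195): V_u = 1/1.09·[0.5176·0.0000 + 0.4824·15.7594] = 6.9740
Node d (S = 84.5): V_d = 1/1.09·[0.5176·15.7594 + 0.4824·53.3319] = 31.0850
Node 0 (S = 130): V_0 = 1/1.09·[0.5176·6.9740 + 0.4824·31.0850] = 17.0679

$17.07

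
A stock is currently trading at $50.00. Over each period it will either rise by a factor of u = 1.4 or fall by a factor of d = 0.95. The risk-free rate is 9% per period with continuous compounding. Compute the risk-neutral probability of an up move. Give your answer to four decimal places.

Risk-neutral probability p = (e^0.09 − 0.95)/(1.4 − 0.95) = 0.1442/0.4500 = 0.3204

p = 0.3204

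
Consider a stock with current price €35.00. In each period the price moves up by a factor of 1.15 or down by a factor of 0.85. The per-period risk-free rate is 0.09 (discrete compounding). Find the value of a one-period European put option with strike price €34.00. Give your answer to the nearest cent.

Risk-neutral probability p = (1 + 0.09 − 0.85)/(1.15 − 0.85) = 0.2400/0.3000 = 0.8000
Terminal stock prices: S_u = 40.25, S_d = 29.75
Terminal payoffs (K − S): max(-6.25, 0) = 0, max(4.25, 0) = 4.25
Node 0 (S = 35): V_0 = 1/1.09·[0.8000·0.0000 + 0.2000·4.2500] = 0.7798

€0.78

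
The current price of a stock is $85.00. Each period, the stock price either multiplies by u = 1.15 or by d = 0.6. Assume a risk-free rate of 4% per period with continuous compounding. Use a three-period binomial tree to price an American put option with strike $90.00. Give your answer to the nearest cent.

Risk-neutral probability p = (e^0.04 − 0.6)/(1.15 − 0.6) = 0.4408/0.5500 = 0.8015
Terminal stock prices: S_uuu = 129.3, S_uud = 67.45, S_udd = 35.19, S_ddd = 18.36
Terminal payoffs (K − S): max(-39.27, 0) = 0, max(22.55, 0) = 22.55, max(54.81, 0) = 54.81, max(71.64, 0) = 71.64
Node uu (S = 112.4): continuation = e^(−0.04)·[0.8015·0.0000 + 0.1985·22.5525] = 4.3017; exercise value = 0.0000 ≤ continuation, so V_uu = 4.3017
Node ud (S = 58.65): continuation = e^(−0.04)·[0.8015·22.5525 + 0.1985·54.8100] = 27.8210; exercise value = 31.3500 > continuation, so V_ud = 31.3500 (exercise)
Node dd (S = 30.6): continuation = e^(−0.04)·[0.8015·54.8100 + 0.1985·71.6400] = 55.8710; exercise value = 59.4000 > continuation, so V_dd = 59.4000 (exercise)
Node u (S = 97.75): continuation = e^(−0.04)·[0.8015·4.3017 + 0.1985·31.3500] = 9.2923; exercise value = 0.0000 ≤ continuation, so V_u = 9.2923
Node d (S = 51): continuation = e^(−0.04)·[0.8015·31.3500 + 0.1985·59.4000] = 35.4710; exercise value = 39.0000 > continuation, so V_d = 39.0000 (exercise)
Node 0 (S = 85): continuation = e^(−0.04)·[0.8015·9.2923 + 0.1985·39.0000] = 14.5944; exercise value = 5.0000 ≤ continuation, so V_0 = 14.5944

$14.59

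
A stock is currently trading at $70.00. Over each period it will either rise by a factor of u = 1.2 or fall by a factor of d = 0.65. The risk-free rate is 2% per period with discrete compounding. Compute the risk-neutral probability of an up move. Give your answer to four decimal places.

Risk-neutral probability p = (1 + 0.02 − 0.65)/(1.2 − 0.65) = 0.3700/0.5500 = 0.6727

p = 0.6727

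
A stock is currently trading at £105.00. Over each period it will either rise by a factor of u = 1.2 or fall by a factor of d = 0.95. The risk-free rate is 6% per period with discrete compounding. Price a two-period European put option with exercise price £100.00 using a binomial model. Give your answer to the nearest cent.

£1.46

Risk-neutral probability p = (1 + 0.06 − 0.95)/(1.2 − 0.95) = 0.1100/0.2500 = 0.4400
Terminal stock prices: S_uu = 151.2, S_ud = 119.7, S_dd = 94.76
Terminal payoffs (K − S): max(-51.2, 0) = 0, max(-19.7, 0) = 0, max(5.237, 0) = 5.237
Node u (S = 126): V_u = 1/1.06·[0.4400·0.0000 + 0.5600·0.0000] = 0.0000
Node d (S = 99.75): V_d = 1/1.06·[0.4400·0.0000 + 0.5600·5.2375] = 2.7670
Node 0 (S = 105): V_0 = 1/1.06·[0.4400·0.0000 + 0.5600·2.7670] = 1.4618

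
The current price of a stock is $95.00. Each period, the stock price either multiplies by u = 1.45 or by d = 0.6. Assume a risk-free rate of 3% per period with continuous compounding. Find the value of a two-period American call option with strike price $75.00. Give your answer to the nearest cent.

Risk-neutral probability p = (e^0.03 − 0.6)/(1.45 − 0.6) = 0.4305/0.8500 = 0.5064
Terminal stock prices: S_uu = 199.7, S_ud = 82.65, S_dd = 34.2
Terminal payoffs (S − K): max(124.7, 0) = 124.7, max(7.65, 0) = 7.65, max(-40.8, 0) = 0
Node u (S = 137.8): continuation = e^(−0.03)·[0.5064·124.7375 + 0.4936·7.6500] = 64.9666; exercise value = 62.7500 ≤ continuation, so V_u = 64.9666
Node d (S = 57): continuation = e^(−0.03)·[0.5064·7.6500 + 0.4936·0.0000] = 3.7596; exercise value = 0.0000 ≤ continuation, so V_d = 3.7596
Node 0 (S = 95): continuation = e^(−0.03)·[0.5064·64.9666 + 0.4936·3.7596] = 33.7287; exercise value = 20.0000 ≤ continuation, so V_0 = 33.7287

$33.73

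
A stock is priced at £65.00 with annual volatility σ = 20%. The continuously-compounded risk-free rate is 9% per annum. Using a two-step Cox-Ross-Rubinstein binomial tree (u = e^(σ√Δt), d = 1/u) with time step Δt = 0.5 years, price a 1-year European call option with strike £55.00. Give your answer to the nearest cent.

£15.50

CRR parameters: u = e^(σ√Δt) = e^(0.2·√0.5) = 1.1519, d = 1/u = 0.8681
Per-period rate: rΔt = 0.09·0.5 = 0.045, so R = e^0.045 = 1.0460
Risk-neutral probability p = (e^0.045 − 0.8681)/(1.1519 − 0.8681) = 0.1779/0.2838 = 0.6269
Terminal stock prices: S_uu = 86.25, S_ud = 65, S_dd = 48.99
Terminal payoffs (S − K): max(31.25, 0) = 31.25, max(10, 0) = 10, max(-6.014, 0) = 0
Node u (S = 74.87): V_u = e^(−0.045)·[0.6269·31.2483 + 0.3731·10.0000] = 22.2943
Node d (S = 56.43): V_d = e^(−0.045)·[0.6269·10.0000 + 0.3731·0.0000] = 5.9931
Node 0 (S = 65): V_0 = e^(−0.045)·[0.6269·22.2943 + 0.3731·5.9931] = 15.4989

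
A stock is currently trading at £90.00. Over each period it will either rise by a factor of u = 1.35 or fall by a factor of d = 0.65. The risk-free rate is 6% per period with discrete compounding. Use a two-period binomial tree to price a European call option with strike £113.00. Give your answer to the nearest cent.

£15.58

Risk-neutral probability p = (1 + 0.06 − 0.65)/(1.35 − 0.65) = 0.4100/0.7000 = 0.5857
Terminal stock prices: S_uu = 164, S_ud = 78.98, S_dd = 38.03
Terminal payoffs (S − K): max(51.03, 0) = 51.03, max(-34.02, 0) = 0, max(-74.97, 0) = 0
Node u (S = 121.5): V_u = 1/1.06·[0.5857·51.0250 + 0.4143·0.0000] = 28.1944
Node d (S = 58.5): V_d = 1/1.06·[0.5857·0.0000 + 0.4143·0.0000] = 0.0000
Node 0 (S = 90): V_0 = 1/1.06·[0.5857·28.1944 + 0.4143·0.0000] = 15.5791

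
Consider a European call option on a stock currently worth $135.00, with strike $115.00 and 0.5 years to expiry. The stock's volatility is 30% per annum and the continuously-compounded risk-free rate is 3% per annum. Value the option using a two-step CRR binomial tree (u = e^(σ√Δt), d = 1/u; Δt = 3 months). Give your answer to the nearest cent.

$25.59

CRR parameters: u = e^(σ√Δt) = e^(0.3·√0.25) = 1.1618, d = 1/u = 0.8607
Per-period rate: rΔt = 0.03·0.25 = 0.0075, so R = e^0.0075 = 1.0075
Risk-neutral probability p = (e^0.0075 − 0.8607)/(1.1618 − 0.8607) = 0.1468/0.3011 = 0.4876
Terminal stock prices: S_uu = 182.2, S_ud = 135, S_dd = 100
Terminal payoffs (S − K): max(67.23, 0) = 67.23, max(20, 0) = 20, max(-14.99, 0) = 0
Node u (S = 156.8): V_u = e^(−0.0075)·[0.4876·67.2309 + 0.5124·20.0000] = 42.7069
Node d (S = 116.2): V_d = e^(−0.0075)·[0.4876·20.0000 + 0.5124·0.0000] = 9.6785
Node 0 (S = 135): V_0 = e^(−0.0075)·[0.4876·42.7069 + 0.5124·9.6785] = 25.5895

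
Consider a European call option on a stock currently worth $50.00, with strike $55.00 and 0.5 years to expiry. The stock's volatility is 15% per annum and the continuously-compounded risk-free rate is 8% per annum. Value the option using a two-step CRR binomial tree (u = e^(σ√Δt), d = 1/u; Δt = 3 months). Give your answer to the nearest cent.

$1.13

CRR parameters: u = e^(σ√Δt) = e^(0.15·√0.25) = 1.0779, d = 1/u = 0.9277
Per-period rate: rΔt = 0.08·0.25 = 0.02, so R = e^0.02 = 1.0202
Risk-neutral probability p = (e^0.02 − 0.9277)/(1.0779 − 0.9277) = 0.0925/0.1501 = 0.6158
Terminal stock prices: S_uu = 58.09, S_ud = 50, S_dd = 43.04
Terminal payoffs (S − K): max(3.092, 0) = 3.092, max(-5, 0) = 0, max(-11.96, 0) = 0
Node u (S = 53.89): V_u = e^(−0.02)·[0.6158·3.0917 + 0.3842·0.0000] = 1.8662
Node d (S = 46.39): V_d = e^(−0.02)·[0.6158·0.0000 + 0.3842·0.0000] = 0.0000
Node 0 (S = 50): V_0 = e^(−0.02)·[0.6158·1.8662 + 0.3842·0.0000] = 1.1265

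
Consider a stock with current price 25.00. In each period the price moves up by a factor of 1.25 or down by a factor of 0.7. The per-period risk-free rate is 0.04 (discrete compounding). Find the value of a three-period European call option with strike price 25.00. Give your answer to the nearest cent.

5.92

Risk-neutral probability p = (1 + 0.04 − 0.7)/(1.25 − 0.7) = 0.3400/0.5500 = 0.6182
Terminal stock prices: S_uuu = 48.83, S_uud = 27.34, S_udd = 15.31, S_ddd = 8.575
Terminal payoffs (S − K): max(23.83, 0) = 23.83, max(2.344, 0) = 2.344, max(-9.688, 0) = 0, max(-16.43, 0) = 0
Node uu (S = 39.06): V_uu = 1/1.04·[0.6182·23.8281 + 0.3818·2.3438] = 15.0240
Node ud (S = 21.88): V_ud = 1/1.04·[0.6182·2.3438 + 0.3818·0.0000] = 1.3931
Node dd (S = 12.25): V_dd = 1/1.04·[0.6182·0.0000 + 0.3818·0.0000] = 0.0000
Node u (S = 31.25): V_u = 1/1.04·[0.6182·15.0240 + 0.3818·1.3931] = 9.4418
Node d (S = 17.5): V_d = 1/1.04·[0.6182·1.3931 + 0.3818·0.0000] = 0.8281
Node 0 (S = 25): V_0 = 1/1.04·[0.6182·9.4418 + 0.3818·0.8281] = 5.9163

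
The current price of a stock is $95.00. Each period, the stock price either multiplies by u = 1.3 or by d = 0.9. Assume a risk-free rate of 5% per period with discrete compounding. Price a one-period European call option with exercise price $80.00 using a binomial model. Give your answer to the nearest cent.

$18.81

Risk-neutral probability p = (1 + 0.05 − 0.9)/(1.3 − 0.9) = 0.1500/0.4000 = 0.3750
Terminal stock prices: S_u = 123.5, S_d = 85.5
Terminal payoffs (S − K): max(43.5, 0) = 43.5, max(5.5, 0) = 5.5
Node 0 (S = 95): V_0 = 1/1.05·[0.3750·43.5000 + 0.6250·5.5000] = 18.8095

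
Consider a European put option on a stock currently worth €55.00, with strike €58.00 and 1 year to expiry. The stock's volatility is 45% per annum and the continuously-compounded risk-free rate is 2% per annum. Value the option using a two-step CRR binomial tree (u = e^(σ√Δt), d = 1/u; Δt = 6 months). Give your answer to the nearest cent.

CRR parameters: u = e^(σ√Δt) = e^(0.45·√0.5) = 1.3746, d = 1/u = 0.7275
Per-period rate: rΔt = 0.02·0.5 = 0.01, so R = e^0.01 = 1.0101
Risk-neutral probability p = (e^0.01 − 0.7275)/(1.3746 − 0.7275) = 0.2826/0.6472 = 0.4366
Terminal stock prices: S_uu = 103.9, S_ud = 55, S_dd = 29.11
Terminal payoffs (K − S): max(-45.93, 0) = 0, max(3, 0) = 3, max(28.89, 0) = 28.89
Node u (S = 75.61): V_u = e^(−0.01)·[0.4366·0.0000 + 0.5634·3.0000] = 1.6733
Node d (S = 40.01): V_d = e^(−0.01)·[0.4366·3.0000 + 0.5634·28.8942] = 17.4127
Node 0 (S = 55): V_0 = e^(−0.01)·[0.4366·1.6733 + 0.5634·17.4127] = 10.4353

€10.44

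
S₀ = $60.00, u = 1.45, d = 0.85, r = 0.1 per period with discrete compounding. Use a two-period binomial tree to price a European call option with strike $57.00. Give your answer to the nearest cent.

Risk-neutral probability p = (1 + 0.1 − 0.85)/(1.45 − 0.85) = 0.2500/0.6000 = 0.4167
Terminal stock prices: S_uu = 126.2, S_ud = 73.95, S_dd = 43.35
Terminal payoffs (S − K): max(69.15, 0) = 69.15, max(16.95, 0) = 16.95, max(-13.65, 0) = 0
Node u (S = 87): V_u = 1/1.1·[0.4167·69.1500 + 0.5833·16.9500] = 35.1818
Node d (S = 51): V_d = 1/1.1·[0.4167·16.9500 + 0.5833·0.0000] = 6.4205
Node 0 (S = 60): V_0 = 1/1.1·[0.4167·35.1818 + 0.5833·6.4205] = 16.7312

$16.73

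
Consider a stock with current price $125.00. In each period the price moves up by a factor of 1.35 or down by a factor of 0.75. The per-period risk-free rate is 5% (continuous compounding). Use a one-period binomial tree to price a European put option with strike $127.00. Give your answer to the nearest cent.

Risk-neutral probability p = (e^0.05 − 0.75)/(1.35 − 0.75) = 0.3013/0.6000 = 0.5021
Terminal stock prices: S_u = 168.8, S_d = 93.75
Terminal payoffs (K − S): max(-41.75, 0) = 0, max(33.25, 0) = 33.25
Node 0 (S = 125): V_0 = e^(−0.05)·[0.5021·0.0000 + 0.4979·33.2500] = 15.7472

$15.75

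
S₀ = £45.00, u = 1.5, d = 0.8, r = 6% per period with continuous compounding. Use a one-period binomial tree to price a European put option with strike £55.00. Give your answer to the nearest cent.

Risk-neutral probability p = (e^0.06 − 0.8)/(1.5 − 0.8) = 0.2618/0.7000 = 0.3741
Terminal stock prices: S_u = 67.5, S_d = 36
Terminal payoffs (K − S): max(-12.5, 0) = 0, max(19, 0) = 19
Node 0 (S = 45): V_0 = e^(−0.06)·[0.3741·0.0000 + 0.6259·19.0000] = 11.2004

£11.20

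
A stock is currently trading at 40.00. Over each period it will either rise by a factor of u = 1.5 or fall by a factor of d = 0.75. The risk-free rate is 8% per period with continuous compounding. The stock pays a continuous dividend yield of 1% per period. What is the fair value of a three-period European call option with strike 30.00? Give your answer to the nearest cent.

17.13

Per-period risk-free factor R = e^0.08 = 1.0833; dividend-adjusted growth = e^(0.08−0.01) = 1.0725.
Risk-neutral probability p = (1.0725 − 0.75)/(1.5 − 0.75) = 0.3225/0.7500 = 0.4300
Terminal stock prices: S_uuu = 135, S_uud = 67.5, S_udd = 33.75, S_ddd = 16.88
Terminal payoffs (S − K): max(105, 0) = 105, max(37.5, 0) = 37.5, max(3.75, 0) = 3.75, max(-13.12, 0) = 0
Node uu (S = 90): V_uu = e^(−0.08)·[0.4300·105.0000 + 0.5700·37.5000] = 61.4110
Node ud (S = 45): V_ud = e^(−0.08)·[0.4300·37.5000 + 0.5700·3.7500] = 16.8588
Node dd (S = 22.5): V_dd = e^(−0.08)·[0.4300·3.7500 + 0.5700·0.0000] = 1.4886
Node u (S = 60): V_u = e^(−0.08)·[0.4300·61.4110 + 0.5700·16.8588] = 33.2476
Node d (S = 30): V_d = e^(−0.08)·[0.4300·16.8588 + 0.5700·1.4886] = 7.4753
Node 0 (S = 40): V_0 = e^(−0.08)·[0.4300·33.2476 + 0.5700·7.4753] = 17.1309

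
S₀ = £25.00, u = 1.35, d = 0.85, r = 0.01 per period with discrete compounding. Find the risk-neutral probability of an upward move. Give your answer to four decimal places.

Risk-neutral probability p = (1 + 0.01 − 0.85)/(1.35 − 0.85) = 0.1600/0.5000 = 0.3200

p = 0.3200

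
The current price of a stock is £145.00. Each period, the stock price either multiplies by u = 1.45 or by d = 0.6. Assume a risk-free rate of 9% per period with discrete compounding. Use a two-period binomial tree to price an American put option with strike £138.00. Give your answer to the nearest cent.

Risk-neutral probability p = (1 + 0.09 − 0.6)/(1.45 − 0.6) = 0.4900/0.8500 = 0.5765
Terminal stock prices: S_uu = 304.9, S_ud = 126.1, S_dd = 52.2
Terminal payoffs (K − S): max(-166.9, 0) = 0, max(11.85, 0) = 11.85, max(85.8, 0) = 85.8
Node u (S = 210.2): continuation = 1/1.09·[0.5765·0.0000 + 0.4235·11.8500] = 4.6044; exercise value = 0.0000 ≤ continuation, so V_u = 4.6044
Node d (S = 87): continuation = 1/1.09·[0.5765·11.8500 + 0.4235·85.8000] = 39.6055; exercise value = 51.0000 > continuation, so V_d = 51.0000 (exercise)
Node 0 (S = 145): continuation = 1/1.09·[0.5765·4.6044 + 0.4235·51.0000] = 22.2517; exercise value = 0.0000 ≤ continuation, so V_0 = 22.2517

£22.25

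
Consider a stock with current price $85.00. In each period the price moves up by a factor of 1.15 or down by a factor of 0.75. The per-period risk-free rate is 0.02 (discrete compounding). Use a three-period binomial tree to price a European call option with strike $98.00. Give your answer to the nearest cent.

$9.06

Risk-neutral probability p = (1 + 0.02 − 0.75)/(1.15 − 0.75) = 0.2700/0.4000 = 0.6750
Terminal stock prices: S_uuu = 129.3, S_uud = 84.31, S_udd = 54.98, S_ddd = 35.86
Terminal payoffs (S − K): max(31.27, 0) = 31.27, max(-13.69, 0) = 0, max(-43.02, 0) = 0, max(-62.14, 0) = 0
Node uu (S = 112.4): V_uu = 1/1.02·[0.6750·31.2744 + 0.3250·0.0000] = 20.6963
Node ud (S = 73.31): V_ud = 1/1.02·[0.6750·0.0000 + 0.3250·0.0000] = 0.0000
Node dd (S = 47.81): V_dd = 1/1.02·[0.6750·0.0000 + 0.3250·0.0000] = 0.0000
Node u (S = 97.75): V_u = 1/1.02·[0.6750·20.6963 + 0.3250·0.0000] = 13.6961
Node d (S = 63.75): V_d = 1/1.02·[0.6750·0.0000 + 0.3250·0.0000] = 0.0000
Node 0 (S = 85): V_0 = 1/1.02·[0.6750·13.6961 + 0.3250·0.0000] = 9.0636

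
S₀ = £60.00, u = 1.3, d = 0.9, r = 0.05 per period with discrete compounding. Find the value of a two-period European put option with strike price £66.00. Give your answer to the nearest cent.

Risk-neutral probability p = (1 + 0.05 − 0.9)/(1.3 − 0.9) = 0.1500/0.4000 = 0.3750
Terminal stock prices: S_uu = 101.4, S_ud = 70.2, S_dd = 48.6
Terminal payoffs (K − S): max(-35.4, 0) = 0, max(-4.2, 0) = 0, max(17.4, 0) = 17.4
Node u (S = 78): V_u = 1/1.05·[0.3750·0.0000 + 0.6250·0.0000] = 0.0000
Node d (S = 54): V_d = 1/1.05·[0.3750·0.0000 + 0.6250·17.4000] = 10.3571
Node 0 (S = 60): V_0 = 1/1.05·[0.3750·0.0000 + 0.6250·10.3571] = 6.1650

£6.16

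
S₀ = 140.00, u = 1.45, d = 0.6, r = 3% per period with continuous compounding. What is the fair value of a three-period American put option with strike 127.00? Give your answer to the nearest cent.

Risk-neutral probability p = (e^0.03 − 0.6)/(1.45 − 0.6) = 0.4305/0.8500 = 0.5064
Terminal stock prices: S_uuu = 426.8, S_uud = 176.6, S_udd = 73.08, S_ddd = 30.24
Terminal payoffs (K − S): max(-299.8, 0) = 0, max(-49.61, 0) = 0, max(53.92, 0) = 53.92, max(96.76, 0) = 96.76
Node uu (S = 294.4): continuation = e^(−0.03)·[0.5064·0.0000 + 0.4936·0.0000] = 0.0000; exercise value = 0.0000 ≤ continuation, so V_uu = 0.0000
Node ud (S = 121.8): continuation = e^(−0.03)·[0.5064·0.0000 + 0.4936·53.9200] = 25.8274; exercise value = 5.2000 ≤ continuation, so V_ud = 25.8274
Node dd (S = 50.4): continuation = e^(−0.03)·[0.5064·53.9200 + 0.4936·96.7600] = 72.8466; exercise value = 76.6000 > continuation, so V_dd = 76.6000 (exercise)
Node u (S = 203): continuation = e^(−0.03)·[0.5064·0.0000 + 0.4936·25.8274] = 12.3712; exercise value = 0.0000 ≤ continuation, so V_u = 12.3712
Node d (S = 84): continuation = e^(−0.03)·[0.5064·25.8274 + 0.4936·76.6000] = 49.3839; exercise value = 43.0000 ≤ continuation, so V_d = 49.3839
Node 0 (S = 140): continuation = e^(−0.03)·[0.5064·12.3712 + 0.4936·49.3839] = 29.7345; exercise value = 0.0000 ≤ continuation, so V_0 = 29.7345

29.73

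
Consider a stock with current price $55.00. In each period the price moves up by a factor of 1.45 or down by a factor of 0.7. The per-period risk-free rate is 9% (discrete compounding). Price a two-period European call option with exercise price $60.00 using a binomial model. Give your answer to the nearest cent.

$12.66

Risk-neutral probability p = (1 + 0.09 − 0.7)/(1.45 − 0.7) = 0.3900/0.7500 = 0.5200
Terminal stock prices: S_uu = 115.6, S_ud = 55.82, S_dd = 26.95
Terminal payoffs (S − K): max(55.64, 0) = 55.64, max(-4.175, 0) = 0, max(-33.05, 0) = 0
Node u (S = 79.75): V_u = 1/1.09·[0.5200·55.6375 + 0.4800·0.0000] = 26.5427
Node d (S = 38.5): V_d = 1/1.09·[0.5200·0.0000 + 0.4800·0.0000] = 0.0000
Node 0 (S = 55): V_0 = 1/1.09·[0.5200·26.5427 + 0.4800·0.0000] = 12.6626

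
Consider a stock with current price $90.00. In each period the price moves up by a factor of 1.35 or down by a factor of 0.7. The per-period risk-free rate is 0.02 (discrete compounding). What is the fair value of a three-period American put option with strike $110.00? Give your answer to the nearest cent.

$29.43

Risk-neutral probability p = (1 + 0.02 − 0.7)/(1.35 − 0.7) = 0.3200/0.6500 = 0.4923
Terminal stock prices: S_uuu = 221.4, S_uud = 114.8, S_udd = 59.53, S_ddd = 30.87
Terminal payoffs (K − S): max(-111.4, 0) = 0, max(-4.818, 0) = 0, max(50.47, 0) = 50.47, max(79.13, 0) = 79.13
Node uu (S = 164): continuation = 1/1.02·[0.4923·0.0000 + 0.5077·0.0000] = 0.0000; exercise value = 0.0000 ≤ continuation, so V_uu = 0.0000
Node ud (S = 85.05): continuation = 1/1.02·[0.4923·0.0000 + 0.5077·50.4650] = 25.1183; exercise value = 24.9500 ≤ continuation, so V_ud = 25.1183
Node dd (S = 44.1): continuation = 1/1.02·[0.4923·50.4650 + 0.5077·79.1300] = 63.7431; exercise value = 65.9000 > continuation, so V_dd = 65.9000 (exercise)
Node u (S = 121.5): continuation = 1/1.02·[0.4923·0.0000 + 0.5077·25.1183] = 12.5023; exercise value = 0.0000 ≤ continuation, so V_u = 12.5023
Node d (S = 63): continuation = 1/1.02·[0.4923·25.1183 + 0.5077·65.9000] = 44.9244; exercise value = 47.0000 > continuation, so V_d = 47.0000 (exercise)
Node 0 (S = 90): continuation = 1/1.02·[0.4923·12.5023 + 0.5077·47.0000] = 29.4280; exercise value = 20.0000 ≤ continuation, so V_0 = 29.4280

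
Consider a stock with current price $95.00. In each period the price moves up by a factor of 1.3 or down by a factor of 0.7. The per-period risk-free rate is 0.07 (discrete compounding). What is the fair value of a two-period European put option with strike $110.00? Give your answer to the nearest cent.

$17.87

Risk-neutral probability p = (1 + 0.07 − 0.7)/(1.3 − 0.7) = 0.3700/0.6000 = 0.6167
Terminal stock prices: S_uu = 160.6, S_ud = 86.45, S_dd = 46.55
Terminal payoffs (K − S): max(-50.55, 0) = 0, max(23.55, 0) = 23.55, max(63.45, 0) = 63.45
Node u (S = 123.5): V_u = 1/1.07·[0.6167·0.0000 + 0.3833·23.5500] = 8.4369
Node d (S = 66.5): V_d = 1/1.07·[0.6167·23.5500 + 0.3833·63.4500] = 36.3037
Node 0 (S = 95): V_0 = 1/1.07·[0.6167·8.4369 + 0.3833·36.3037] = 17.8684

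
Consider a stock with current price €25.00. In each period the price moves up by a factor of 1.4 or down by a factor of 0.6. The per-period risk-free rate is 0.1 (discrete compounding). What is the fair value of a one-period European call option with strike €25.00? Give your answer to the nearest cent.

Risk-neutral probability p = (1 + 0.1 − 0.6)/(1.4 − 0.6) = 0.5000/0.8000 = 0.6250
Terminal stock prices: S_u = 35, S_d = 15
Terminal payoffs (S − K): max(10, 0) = 10, max(-10, 0) = 0
Node 0 (S = 25): V_0 = 1/1.1·[0.6250·10.0000 + 0.3750·0.0000] = 5.6818

€5.68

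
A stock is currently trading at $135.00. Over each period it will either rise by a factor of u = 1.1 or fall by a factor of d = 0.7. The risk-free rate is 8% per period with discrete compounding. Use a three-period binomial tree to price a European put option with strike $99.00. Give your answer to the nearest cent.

$0.15

Risk-neutral probability p = (1 + 0.08 − 0.7)/(1.1 − 0.7) = 0.3800/0.4000 = 0.9500
Terminal stock prices: S_uuu = 179.7, S_uud = 114.3, S_udd = 72.76, S_ddd = 46.3
Terminal payoffs (K − S): max(-80.69, 0) = 0, max(-15.35, 0) = 0, max(26.24, 0) = 26.24, max(52.7, 0) = 52.7
Node uu (S = 163.4): V_uu = 1/1.08·[0.9500·0.0000 + 0.0500·0.0000] = 0.0000
Node ud (S = 103.9): V_ud = 1/1.08·[0.9500·0.0000 + 0.0500·26.2350] = 1.2146
Node dd (S = 66.15): V_dd = 1/1.08·[0.9500·26.2350 + 0.0500·52.6950] = 25.5167
Node u (S = 148.5): V_u = 1/1.08·[0.9500·0.0000 + 0.0500·1.2146] = 0.0562
Node d (S = 94.5): V_d = 1/1.08·[0.9500·1.2146 + 0.0500·25.5167] = 2.2497
Node 0 (S = 135): V_0 = 1/1.08·[0.9500·0.0562 + 0.0500·2.2497] = 0.1536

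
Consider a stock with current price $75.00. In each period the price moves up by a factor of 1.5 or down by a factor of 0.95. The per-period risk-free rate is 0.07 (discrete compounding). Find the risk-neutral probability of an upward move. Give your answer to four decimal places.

p = 0.2182

Risk-neutral probability p = (1 + 0.07 − 0.95)/(1.5 − 0.95) = 0.1200/0.5500 = 0.2182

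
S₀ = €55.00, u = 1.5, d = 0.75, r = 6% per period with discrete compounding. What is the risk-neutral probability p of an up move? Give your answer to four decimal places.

Risk-neutral probability p = (1 + 0.06 − 0.75)/(1.5 − 0.75) = 0.3100/0.7500 = 0.4133

p = 0.4133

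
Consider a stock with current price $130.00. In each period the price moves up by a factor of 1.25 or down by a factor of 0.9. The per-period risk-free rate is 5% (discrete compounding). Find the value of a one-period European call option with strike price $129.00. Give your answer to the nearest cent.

Risk-neutral probability p = (1 + 0.05 − 0.9)/(1.25 − 0.9) = 0.1500/0.3500 = 0.4286
Terminal stock prices: S_u = 162.5, S_d = 117
Terminal payoffs (S − K): max(33.5, 0) = 33.5, max(-12, 0) = 0
Node 0 (S = 130): V_0 = 1/1.05·[0.4286·33.5000 + 0.5714·0.0000] = 13.6735

$13.67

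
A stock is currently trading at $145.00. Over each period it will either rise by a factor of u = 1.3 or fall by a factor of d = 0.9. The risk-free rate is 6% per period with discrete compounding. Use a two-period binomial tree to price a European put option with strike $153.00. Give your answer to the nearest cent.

$11.39

Risk-neutral probability p = (1 + 0.06 − 0.9)/(1.3 − 0.9) = 0.1600/0.4000 = 0.4000
Terminal stock prices: S_uu = 245.1, S_ud = 169.7, S_dd = 117.5
Terminal payoffs (K − S): max(-92.05, 0) = 0, max(-16.65, 0) = 0, max(35.55, 0) = 35.55
Node u (S = 188.5): V_u = 1/1.06·[0.4000·0.0000 + 0.6000·0.0000] = 0.0000
Node d (S = 130.5): V_d = 1/1.06·[0.4000·0.0000 + 0.6000·35.5500] = 20.1226
Node 0 (S = 145): V_0 = 1/1.06·[0.4000·0.0000 + 0.6000·20.1226] = 11.3902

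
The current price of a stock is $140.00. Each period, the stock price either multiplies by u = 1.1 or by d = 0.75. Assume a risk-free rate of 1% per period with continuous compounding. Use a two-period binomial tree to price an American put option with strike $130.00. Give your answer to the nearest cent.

Risk-neutral probability p = (e^0.01 − 0.75)/(1.1 − 0.75) = 0.2601/0.3500 = 0.7430
Terminal stock prices: S_uu = 169.4, S_ud = 115.5, S_dd = 78.75
Terminal payoffs (K − S): max(-39.4, 0) = 0, max(14.5, 0) = 14.5, max(51.25, 0) = 51.25
Node u (S = 154): continuation = e^(−0.01)·[0.7430·0.0000 + 0.2570·14.5000] = 3.6894; exercise value = 0.0000 ≤ continuation, so V_u = 3.6894
Node d (S = 105): continuation = e^(−0.01)·[0.7430·14.5000 + 0.2570·51.2500] = 23.7065; exercise value = 25.0000 > continuation, so V_d = 25.0000 (exercise)
Node 0 (S = 140): continuation = e^(−0.01)·[0.7430·3.6894 + 0.2570·25.0000] = 9.0750; exercise value = 0.0000 ≤ continuation, so V_0 = 9.0750

$9.08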